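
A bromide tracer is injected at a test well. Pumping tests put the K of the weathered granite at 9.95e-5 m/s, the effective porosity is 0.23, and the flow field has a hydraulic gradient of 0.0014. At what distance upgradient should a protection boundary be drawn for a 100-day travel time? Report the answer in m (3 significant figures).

K = 9.95e-5 m/s × 86400 s/d = 8.597 m/d
Specific discharge q = 8.597 × 0.0014 = 0.01204 m/d
Average linear velocity = 0.01204 / 0.23 = 0.05233 m/d
L = v × T = 0.05233 × 100 = 5.233 m

5.23 m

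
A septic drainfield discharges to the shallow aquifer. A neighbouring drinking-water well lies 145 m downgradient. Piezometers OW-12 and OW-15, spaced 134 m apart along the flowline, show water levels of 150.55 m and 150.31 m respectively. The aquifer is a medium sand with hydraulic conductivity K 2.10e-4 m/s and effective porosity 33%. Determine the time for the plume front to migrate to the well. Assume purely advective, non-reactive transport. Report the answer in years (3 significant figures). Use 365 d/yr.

Hydraulic gradient i = (150.55 − 150.31) / 134 = 0.24 / 134 = 0.001791
K = 2.10e-4 m/s × 86400 s/d = 18.14 m/d
q = Ki = 18.14 × 0.001791 = 0.03250 m/d
Average linear velocity = 0.03250 / 0.33 = 0.09847 m/d
t = L / v = 145 / 0.09847 = 1472 d
   = 1472 / 365 = 4.03 yr

4.03 years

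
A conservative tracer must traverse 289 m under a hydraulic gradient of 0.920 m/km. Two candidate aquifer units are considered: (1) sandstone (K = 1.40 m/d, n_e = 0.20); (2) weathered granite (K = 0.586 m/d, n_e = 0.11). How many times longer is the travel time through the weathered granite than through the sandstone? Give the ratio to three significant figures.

Unit 1 (sandstone): v = 1.40×9.2e-4/0.20 = 0.006440 m/d, t = 289/0.006440 = 44880 d
Unit 2 (weathered granite): v = 0.586×9.2e-4/0.11 = 0.004901 m/d, t = 289/0.004901 = 58970 d
t(weathered granite) / t(sandstone) = 58970/44880 = 1.31

1.31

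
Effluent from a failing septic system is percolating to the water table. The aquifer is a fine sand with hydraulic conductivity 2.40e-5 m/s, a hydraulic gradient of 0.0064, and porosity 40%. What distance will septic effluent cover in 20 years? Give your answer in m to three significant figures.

K = 2.40e-5 m/s × 86400 s/d = 2.074 m/d
Specific discharge q = 2.074 × 0.0064 = 0.01327 m/d
Seepage velocity v = q / n = 0.01327 / 0.40 = 0.03318 m/d
T = 20 yr × 365 = 7300 d
L = v × T = 0.03318 × 7300 = 242.2 m

242 m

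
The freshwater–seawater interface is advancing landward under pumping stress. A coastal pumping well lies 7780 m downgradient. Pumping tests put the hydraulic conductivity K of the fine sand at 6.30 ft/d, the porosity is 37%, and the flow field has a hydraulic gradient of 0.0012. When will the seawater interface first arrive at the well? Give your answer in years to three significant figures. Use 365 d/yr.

3420 years

K = 6.30 ft/d × 0.3048 = 1.920 m/d
Specific discharge q = 1.920 × 0.0012 = 0.002304 m/d
v_s = q/n_e = 0.002304/0.37 = 0.006228 m/d
t = L / v = 7780 / 0.006228 = 1.249e6 d
   = 1.249e6 / 365 = 3420 yr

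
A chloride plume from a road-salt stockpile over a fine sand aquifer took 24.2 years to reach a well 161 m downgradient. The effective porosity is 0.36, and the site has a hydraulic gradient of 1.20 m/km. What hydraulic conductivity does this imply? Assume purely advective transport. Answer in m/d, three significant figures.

t = 24.2 years = 8833 d
v = L / t = 161 / 8833 = 0.01823 m/d
K = v · n / i = 0.01823 × 0.36 / 0.0012 = 5.47 m/d

5.47 m/d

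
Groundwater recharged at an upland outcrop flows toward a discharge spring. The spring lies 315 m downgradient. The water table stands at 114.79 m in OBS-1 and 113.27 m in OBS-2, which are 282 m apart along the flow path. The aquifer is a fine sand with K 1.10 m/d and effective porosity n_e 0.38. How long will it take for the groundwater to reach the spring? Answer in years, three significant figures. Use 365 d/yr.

55.3 years

Hydraulic gradient i = (114.79 − 113.27) / 282 = 1.52 / 282 = 0.005390
q = Ki = 1.10 × 0.005390 = 0.005929 m/d
Average linear velocity = 0.005929 / 0.38 = 0.01560 m/d
t = L / v = 315 / 0.01560 = 20190 d
   = 20190 / 365 = 55.3 yr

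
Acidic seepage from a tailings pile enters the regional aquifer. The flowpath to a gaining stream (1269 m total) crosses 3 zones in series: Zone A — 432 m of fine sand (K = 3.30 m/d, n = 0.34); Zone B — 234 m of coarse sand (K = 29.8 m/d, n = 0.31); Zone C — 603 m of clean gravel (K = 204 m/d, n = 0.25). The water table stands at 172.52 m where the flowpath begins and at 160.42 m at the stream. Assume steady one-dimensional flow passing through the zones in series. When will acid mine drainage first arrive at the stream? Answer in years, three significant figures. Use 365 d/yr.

11.9 years

Total head drop ΔH = 172.52 − 160.42 = 12.10 m
Steady 1-D flow in series ⇒ the Darcy flux q is identical in every zone and the zone head losses add (resistances L/K in series).
Σ(L/K) = 432/3.30 + 234/29.8 + 603/204 = 130.9 + 7.852 + 2.956 = 141.7 d
q = ΔH / Σ(L/K) = 12.10 / 141.7 = 0.08538 m/d (same in every zone)
Zone A: v = q/n = 0.08538/0.34 = 0.2511 m/d → t_A = 432/0.2511 = 1720 d
Zone B: v = q/n = 0.08538/0.31 = 0.2754 m/d → t_B = 234/0.2754 = 849.6 d
Zone C: v = q/n = 0.08538/0.25 = 0.3415 m/d → t_C = 603/0.3415 = 1766 d
Total t = 1720 + 849.6 + 1766 = 4335 d
   = 4335 / 365 = 11.9 yr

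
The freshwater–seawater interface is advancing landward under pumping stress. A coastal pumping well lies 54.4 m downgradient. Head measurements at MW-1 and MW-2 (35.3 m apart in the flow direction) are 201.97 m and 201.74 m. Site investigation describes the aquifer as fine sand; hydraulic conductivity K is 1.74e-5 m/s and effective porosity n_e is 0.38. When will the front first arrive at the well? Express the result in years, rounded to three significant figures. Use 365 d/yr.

Hydraulic gradient i = (201.97 − 201.74) / 35.3 = 0.23 / 35.3 = 0.006516
K = 1.74e-5 m/s × 86400 s/d = 1.503 m/d
q = Ki = 1.503 × 0.006516 = 0.009795 m/d
v_s = q/n_e = 0.009795/0.38 = 0.02578 m/d
t = L / v = 54.4 / 0.02578 = 2110 d
   = 2110 / 365 = 5.78 yr

5.78 years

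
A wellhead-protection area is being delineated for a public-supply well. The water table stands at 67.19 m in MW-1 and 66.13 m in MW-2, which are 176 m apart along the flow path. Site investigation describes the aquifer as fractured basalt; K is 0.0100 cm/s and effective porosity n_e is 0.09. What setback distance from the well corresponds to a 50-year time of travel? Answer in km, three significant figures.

Hydraulic gradient i = (67.19 − 66.13) / 176 = 1.06 / 176 = 0.006023
K = 0.0100 cm/s × 864 = 8.640 m/d
Darcy flux q = K·i = 8.640 × 0.006023 = 0.05204 m/d
v = Ki/n = 8.640·0.006023/0.09 = 0.5782 m/d
T = 50 yr × 365 = 18250 d
L = v × T = 0.5782 × 18250 = 10550 m
   = 10.6 km

10.6 km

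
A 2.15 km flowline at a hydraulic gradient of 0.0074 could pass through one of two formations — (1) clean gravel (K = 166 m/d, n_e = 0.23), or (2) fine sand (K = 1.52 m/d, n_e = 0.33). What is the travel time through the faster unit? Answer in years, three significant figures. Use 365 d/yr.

Unit 1 (clean gravel): v = 166×0.0074/0.23 = 5.341 m/d, t = 2150/5.341 = 402.6 d
Unit 2 (fine sand): v = 1.52×0.0074/0.33 = 0.03408 m/d, t = 2150/0.03408 = 63080 d
Faster: 402.6 d / 365 = 1.10 yr

1.10 years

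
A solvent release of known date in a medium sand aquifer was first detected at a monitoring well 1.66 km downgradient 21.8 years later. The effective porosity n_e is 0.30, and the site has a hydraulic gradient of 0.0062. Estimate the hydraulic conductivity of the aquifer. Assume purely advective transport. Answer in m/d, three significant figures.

10.1 m/d

t = 21.8 years = 7957 d
L = 1.66 km = 1660 m
v = L / t = 1660 / 7957 = 0.2086 m/d
K = v · n / i = 0.2086 × 0.30 / 0.0062 = 10.1 m/d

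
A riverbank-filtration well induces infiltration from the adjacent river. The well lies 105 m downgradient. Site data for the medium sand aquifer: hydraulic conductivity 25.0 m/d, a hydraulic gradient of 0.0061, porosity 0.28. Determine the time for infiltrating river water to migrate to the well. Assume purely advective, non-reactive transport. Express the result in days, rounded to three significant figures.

193 days

Specific discharge q = 25.0 × 0.0061 = 0.1525 m/d
Average linear velocity = 0.1525 / 0.28 = 0.5446 m/d
t = L / v = 105 / 0.5446 = 192.8 d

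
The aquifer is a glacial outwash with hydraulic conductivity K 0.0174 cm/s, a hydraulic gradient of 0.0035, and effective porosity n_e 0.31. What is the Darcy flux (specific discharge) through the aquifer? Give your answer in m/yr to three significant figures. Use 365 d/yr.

K = 0.0174 cm/s × 864 = 15.03 m/d
q = Ki = 15.03 × 0.0035 = 0.05262 m/d
   = 0.05262 × 365 = 19.2 m/yr

19.2 m/yr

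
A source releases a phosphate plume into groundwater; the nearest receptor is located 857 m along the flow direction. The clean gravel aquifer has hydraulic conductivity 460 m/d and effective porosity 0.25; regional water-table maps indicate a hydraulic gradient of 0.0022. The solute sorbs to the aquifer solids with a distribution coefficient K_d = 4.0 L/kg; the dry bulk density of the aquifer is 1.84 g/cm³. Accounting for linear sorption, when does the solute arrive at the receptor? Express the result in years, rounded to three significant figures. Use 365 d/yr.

17.7 years

Darcy flux q = K·i = 460 × 0.0022 = 1.012 m/d
Seepage velocity v = q / n = 1.012 / 0.25 = 4.048 m/d
Retardation R = 1 + ρ_b·K_d/n = 1 + 1.84×4.0/0.25 = 30.44
Contaminant velocity v_c = v/R = 4.048/30.44 = 0.1330 m/d
t = L/v_c = 857/0.1330 = 6444 d
   = 6444/365 = 17.7 yr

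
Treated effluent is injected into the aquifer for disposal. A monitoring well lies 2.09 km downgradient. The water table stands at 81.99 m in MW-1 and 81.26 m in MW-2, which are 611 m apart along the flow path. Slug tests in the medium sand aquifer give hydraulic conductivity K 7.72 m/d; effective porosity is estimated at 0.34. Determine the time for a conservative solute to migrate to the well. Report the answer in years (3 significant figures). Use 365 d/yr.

Hydraulic gradient i = (81.99 − 81.26) / 611 = 0.73 / 611 = 0.001195
q = Ki = 7.72 × 0.001195 = 0.009224 m/d
v_s = q/n_e = 0.009224/0.34 = 0.02713 m/d
L = 2.09 km = 2090 m
t = L / v = 2090 / 0.02713 = 77040 d
   = 77040 / 365 = 211 yr

211 years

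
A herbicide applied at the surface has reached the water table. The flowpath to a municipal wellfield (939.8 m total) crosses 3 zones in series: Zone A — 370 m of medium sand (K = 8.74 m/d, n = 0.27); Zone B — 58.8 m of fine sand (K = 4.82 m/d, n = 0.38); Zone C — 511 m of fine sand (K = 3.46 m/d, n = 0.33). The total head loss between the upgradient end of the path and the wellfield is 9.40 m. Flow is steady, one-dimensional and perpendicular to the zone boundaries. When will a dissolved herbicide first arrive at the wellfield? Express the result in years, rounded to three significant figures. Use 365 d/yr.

17.1 years

Continuity: the same q passes through each zone, so ΔH = q·Σ(L_j/K_j) — the zones act as resistances in series.
Σ(L/K) = 370/8.74 + 58.8/4.82 + 511/3.46 = 42.33 + 12.20 + 147.7 = 202.2 d
q = ΔH / Σ(L/K) = 9.40 / 202.2 = 0.04648 m/d (same in every zone)
Zone A: v = q/n = 0.04648/0.27 = 0.1722 m/d → t_A = 370/0.1722 = 2149 d
Zone B: v = q/n = 0.04648/0.38 = 0.1223 m/d → t_B = 58.8/0.1223 = 480.7 d
Zone C: v = q/n = 0.04648/0.33 = 0.1409 m/d → t_C = 511/0.1409 = 3628 d
Total t = 2149 + 480.7 + 3628 = 6258 d
   = 6258 / 365 = 17.1 yr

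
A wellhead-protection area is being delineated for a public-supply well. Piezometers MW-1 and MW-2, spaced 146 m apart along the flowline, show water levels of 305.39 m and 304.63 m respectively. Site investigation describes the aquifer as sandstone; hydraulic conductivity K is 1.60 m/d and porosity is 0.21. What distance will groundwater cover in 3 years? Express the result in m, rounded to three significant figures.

43.4 m

Hydraulic gradient i = (305.39 − 304.63) / 146 = 0.76 / 146 = 0.005205
Darcy flux q = K·i = 1.60 × 0.005205 = 0.008329 m/d
v_s = q/n_e = 0.008329/0.21 = 0.03966 m/d
T = 3 yr × 365 = 1095 d
L = v × T = 0.03966 × 1095 = 43.43 m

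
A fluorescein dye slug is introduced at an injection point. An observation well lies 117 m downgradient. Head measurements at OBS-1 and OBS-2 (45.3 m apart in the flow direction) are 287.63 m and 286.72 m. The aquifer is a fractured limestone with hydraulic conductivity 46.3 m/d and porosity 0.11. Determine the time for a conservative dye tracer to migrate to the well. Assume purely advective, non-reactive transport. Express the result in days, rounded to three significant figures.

13.8 days

Hydraulic gradient i = (287.63 − 286.72) / 45.3 = 0.91 / 45.3 = 0.02009
Darcy flux q = K·i = 46.3 × 0.02009 = 0.9301 m/d
Average linear velocity = 0.9301 / 0.11 = 8.455 m/d
t = L / v = 117 / 8.455 = 13.84 d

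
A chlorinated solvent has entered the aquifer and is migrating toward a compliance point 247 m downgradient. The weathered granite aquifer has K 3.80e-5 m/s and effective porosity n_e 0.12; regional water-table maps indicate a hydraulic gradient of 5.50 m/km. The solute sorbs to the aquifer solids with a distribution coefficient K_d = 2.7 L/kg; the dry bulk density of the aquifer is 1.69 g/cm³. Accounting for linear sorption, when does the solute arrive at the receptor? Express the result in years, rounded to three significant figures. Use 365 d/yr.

175 years

K = 3.80e-5 m/s × 86400 s/d = 3.283 m/d
Darcy flux q = K·i = 3.283 × 0.0055 = 0.01806 m/d
Seepage velocity v = q / n = 0.01806 / 0.12 = 0.1505 m/d
Retardation R = 1 + ρ_b·K_d/n = 1 + 1.69×2.7/0.12 = 39.03
Contaminant velocity v_c = v/R = 0.1505/39.03 = 0.003856 m/d
t = L/v_c = 247/0.003856 = 64060 d
   = 64060/365 = 175 yr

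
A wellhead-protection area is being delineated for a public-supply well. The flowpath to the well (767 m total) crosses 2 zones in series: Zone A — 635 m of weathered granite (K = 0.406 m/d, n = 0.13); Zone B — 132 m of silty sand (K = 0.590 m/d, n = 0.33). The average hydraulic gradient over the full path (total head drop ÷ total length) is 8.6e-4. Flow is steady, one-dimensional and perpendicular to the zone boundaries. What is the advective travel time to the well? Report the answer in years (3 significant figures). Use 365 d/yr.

Continuity: the same q passes through each zone, so ΔH = q·Σ(L_j/K_j) — the zones act as resistances in series.
Σ(L/K) = 635/0.406 + 132/0.590 = 1564 + 223.7 = 1788 d
K_eq = L_total / Σ(L/K) = 767 / 1788 = 0.4290 m/d
q = K_eq · i = 0.4290 × 8.6e-4 = 3.690e-4 m/d (same in every zone)
Zone A: v = q/n = 3.690e-4/0.13 = 0.002838 m/d → t_A = 635/0.002838 = 223700 d
Zone B: v = q/n = 3.690e-4/0.33 = 0.001118 m/d → t_B = 132/0.001118 = 118100 d
Total t = 223700 + 118100 = 341800 d
   = 341800 / 365 = 936 yr

936 years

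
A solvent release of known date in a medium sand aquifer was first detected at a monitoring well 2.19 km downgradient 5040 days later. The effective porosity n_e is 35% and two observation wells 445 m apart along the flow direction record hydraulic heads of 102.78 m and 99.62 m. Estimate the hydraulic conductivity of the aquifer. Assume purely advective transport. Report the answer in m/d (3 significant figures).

21.4 m/d

Hydraulic gradient i = (102.78 − 99.62) / 445 = 3.16 / 445 = 0.007101
L = 2.19 km = 2190 m
v = L / t = 2190 / 5040 = 0.4345 m/d
K = v · n / i = 0.4345 × 0.35 / 0.007101 = 21.4 m/d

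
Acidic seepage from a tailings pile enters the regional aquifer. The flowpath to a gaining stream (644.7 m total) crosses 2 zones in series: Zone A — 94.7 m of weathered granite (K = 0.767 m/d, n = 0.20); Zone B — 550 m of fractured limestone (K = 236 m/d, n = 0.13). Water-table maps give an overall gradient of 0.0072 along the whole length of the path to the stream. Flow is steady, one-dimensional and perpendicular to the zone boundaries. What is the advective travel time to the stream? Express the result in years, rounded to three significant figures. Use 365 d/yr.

For zones in series the flux q is common to all zones; the equivalent conductivity is the harmonic (thickness-weighted) mean, K_eq = L_total / Σ(L_j/K_j).
Σ(L/K) = 94.7/0.767 + 550/236 = 123.5 + 2.331 = 125.8 d
K_eq = L_total / Σ(L/K) = 644.7 / 125.8 = 5.125 m/d
q = K_eq · i = 5.125 × 0.0072 = 0.03690 m/d (same in every zone)
Zone A: v = q/n = 0.03690/0.20 = 0.1845 m/d → t_A = 94.7/0.1845 = 513.3 d
Zone B: v = q/n = 0.03690/0.13 = 0.2838 m/d → t_B = 550/0.2838 = 1938 d
Total t = 513.3 + 1938 = 2451 d
   = 2451 / 365 = 6.72 yr

6.72 years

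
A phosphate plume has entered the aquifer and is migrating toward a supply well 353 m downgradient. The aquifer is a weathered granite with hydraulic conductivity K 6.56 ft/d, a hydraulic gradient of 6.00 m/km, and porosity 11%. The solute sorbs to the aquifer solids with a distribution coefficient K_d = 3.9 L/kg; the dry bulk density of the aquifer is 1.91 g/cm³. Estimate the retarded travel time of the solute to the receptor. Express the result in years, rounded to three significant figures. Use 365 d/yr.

609 years

K = 6.56 ft/d × 0.3048 = 1.999 m/d
Specific discharge q = 1.999 × 0.0060 = 0.01200 m/d
v_s = q/n_e = 0.01200/0.11 = 0.1091 m/d
Retardation R = 1 + ρ_b·K_d/n = 1 + 1.91×3.9/0.11 = 68.72
Contaminant velocity v_c = v/R = 0.1091/68.72 = 0.001587 m/d
t = L/v_c = 353/0.001587 = 222400 d
   = 222400/365 = 609 yr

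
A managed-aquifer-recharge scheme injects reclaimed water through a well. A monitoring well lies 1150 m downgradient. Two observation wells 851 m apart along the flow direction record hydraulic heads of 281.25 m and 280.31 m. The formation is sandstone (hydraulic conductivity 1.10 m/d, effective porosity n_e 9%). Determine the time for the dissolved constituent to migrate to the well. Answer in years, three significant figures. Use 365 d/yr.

Hydraulic gradient i = (281.25 − 280.31) / 851 = 0.94 / 851 = 0.001105
q = Ki = 1.10 × 0.001105 = 0.001215 m/d
Average linear velocity = 0.001215 / 0.09 = 0.01350 m/d
t = L / v = 1150 / 0.01350 = 85180 d
   = 85180 / 365 = 233 yr

233 years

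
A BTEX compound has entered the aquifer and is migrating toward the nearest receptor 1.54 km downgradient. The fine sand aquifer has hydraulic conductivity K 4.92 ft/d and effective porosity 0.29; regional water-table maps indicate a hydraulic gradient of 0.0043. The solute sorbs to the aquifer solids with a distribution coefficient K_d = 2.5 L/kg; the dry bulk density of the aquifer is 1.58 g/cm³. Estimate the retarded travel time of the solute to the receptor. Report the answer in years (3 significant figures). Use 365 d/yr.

2770 years

K = 4.92 ft/d × 0.3048 = 1.500 m/d
Darcy flux q = K·i = 1.500 × 0.0043 = 0.006448 m/d
v = Ki/n = 1.500·0.0043/0.29 = 0.02224 m/d
Retardation R = 1 + ρ_b·K_d/n = 1 + 1.58×2.5/0.29 = 14.62
Contaminant velocity v_c = v/R = 0.02224/14.62 = 0.001521 m/d
L = 1.54 km = 1540 m
t = L/v_c = 1540/0.001521 = 1.013e6 d
   = 1.013e6/365 = 2770 yr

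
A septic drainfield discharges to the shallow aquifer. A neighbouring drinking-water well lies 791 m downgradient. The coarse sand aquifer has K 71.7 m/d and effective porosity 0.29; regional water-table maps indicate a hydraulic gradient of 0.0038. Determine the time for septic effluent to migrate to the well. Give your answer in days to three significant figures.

842 days

Darcy flux q = K·i = 71.7 × 0.0038 = 0.2725 m/d
v_s = q/n_e = 0.2725/0.29 = 0.9395 m/d
t = L / v = 791 / 0.9395 = 841.9 d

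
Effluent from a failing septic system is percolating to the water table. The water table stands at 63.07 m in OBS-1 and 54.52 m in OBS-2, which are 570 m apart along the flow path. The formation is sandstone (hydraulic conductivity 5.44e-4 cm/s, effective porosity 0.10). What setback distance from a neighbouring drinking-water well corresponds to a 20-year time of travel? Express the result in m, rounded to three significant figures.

515 m

Hydraulic gradient i = (63.07 − 54.52) / 570 = 8.55 / 570 = 0.01500
K = 5.44e-4 cm/s × 864 = 0.4700 m/d
q = Ki = 0.4700 × 0.01500 = 0.007050 m/d
Seepage velocity v = q / n = 0.007050 / 0.10 = 0.07050 m/d
T = 20 yr × 365 = 7300 d
L = v × T = 0.07050 × 7300 = 514.7 m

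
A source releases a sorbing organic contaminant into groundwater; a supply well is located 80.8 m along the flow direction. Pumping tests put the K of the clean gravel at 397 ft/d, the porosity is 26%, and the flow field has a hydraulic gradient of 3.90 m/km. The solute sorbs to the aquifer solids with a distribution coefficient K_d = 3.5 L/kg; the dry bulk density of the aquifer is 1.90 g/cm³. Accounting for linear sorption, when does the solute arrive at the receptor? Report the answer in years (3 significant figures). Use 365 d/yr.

K = 397 ft/d × 0.3048 = 121.0 m/d
Darcy flux q = K·i = 121.0 × 0.0039 = 0.4719 m/d
Average linear velocity = 0.4719 / 0.26 = 1.815 m/d
Retardation R = 1 + ρ_b·K_d/n = 1 + 1.90×3.5/0.26 = 26.58
Contaminant velocity v_c = v/R = 1.815/26.58 = 0.06830 m/d
t = L/v_c = 80.8/0.06830 = 1183 d
   = 1183/365 = 3.24 yr

3.24 years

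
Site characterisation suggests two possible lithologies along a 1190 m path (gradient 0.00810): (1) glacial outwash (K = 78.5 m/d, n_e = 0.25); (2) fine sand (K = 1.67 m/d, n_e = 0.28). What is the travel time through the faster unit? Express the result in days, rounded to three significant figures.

468 days

Unit 1 (glacial outwash): v = 78.5×0.0081/0.25 = 2.543 m/d, t = 1190/2.543 = 467.9 d
Unit 2 (fine sand): v = 1.67×0.0081/0.28 = 0.04831 m/d, t = 1190/0.04831 = 24630 d
Faster unit: t = 468 d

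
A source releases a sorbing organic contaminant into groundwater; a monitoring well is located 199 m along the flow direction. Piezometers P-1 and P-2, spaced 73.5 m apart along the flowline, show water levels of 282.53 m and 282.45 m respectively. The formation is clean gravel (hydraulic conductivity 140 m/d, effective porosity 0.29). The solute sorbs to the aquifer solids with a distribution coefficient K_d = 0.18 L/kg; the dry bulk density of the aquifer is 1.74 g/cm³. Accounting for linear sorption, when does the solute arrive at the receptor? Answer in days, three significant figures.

Hydraulic gradient i = (282.53 − 282.45) / 73.5 = 0.08 / 73.5 = 0.001088
q = Ki = 140 × 0.001088 = 0.1524 m/d
v = Ki/n = 140·0.001088/0.29 = 0.5255 m/d
Retardation R = 1 + ρ_b·K_d/n = 1 + 1.74×0.18/0.29 = 2.080
Contaminant velocity v_c = v/R = 0.5255/2.080 = 0.2526 m/d
t = L/v_c = 199/0.2526 = 787.7 d

788 days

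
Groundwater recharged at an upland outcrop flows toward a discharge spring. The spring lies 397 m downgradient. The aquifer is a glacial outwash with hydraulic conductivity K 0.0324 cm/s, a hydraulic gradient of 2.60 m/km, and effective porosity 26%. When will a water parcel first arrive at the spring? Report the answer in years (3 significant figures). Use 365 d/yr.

K = 0.0324 cm/s × 864 = 27.99 m/d
Darcy flux q = K·i = 27.99 × 0.0026 = 0.07278 m/d
Average linear velocity = 0.07278 / 0.26 = 0.2799 m/d
t = L / v = 397 / 0.2799 = 1418 d
   = 1418 / 365 = 3.89 yr

3.89 years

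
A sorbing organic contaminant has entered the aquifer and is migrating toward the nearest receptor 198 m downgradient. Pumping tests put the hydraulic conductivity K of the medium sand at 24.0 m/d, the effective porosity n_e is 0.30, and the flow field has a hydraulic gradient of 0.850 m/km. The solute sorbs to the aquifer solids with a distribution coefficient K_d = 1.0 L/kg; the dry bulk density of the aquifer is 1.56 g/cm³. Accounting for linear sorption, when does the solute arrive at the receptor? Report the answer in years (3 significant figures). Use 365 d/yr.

49.5 years

Specific discharge q = 24.0 × 8.5e-4 = 0.02040 m/d
Average linear velocity = 0.02040 / 0.30 = 0.06800 m/d
Retardation R = 1 + ρ_b·K_d/n = 1 + 1.56×1.0/0.30 = 6.200
Contaminant velocity v_c = v/R = 0.06800/6.200 = 0.01097 m/d
t = L/v_c = 198/0.01097 = 18050 d
   = 18050/365 = 49.5 yr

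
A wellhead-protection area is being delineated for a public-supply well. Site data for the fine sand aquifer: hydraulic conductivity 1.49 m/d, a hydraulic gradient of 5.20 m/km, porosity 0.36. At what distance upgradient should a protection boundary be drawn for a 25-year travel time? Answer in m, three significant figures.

196 m

Darcy flux q = K·i = 1.49 × 0.0052 = 0.007748 m/d
Average linear velocity = 0.007748 / 0.36 = 0.02152 m/d
T = 25 yr × 365 = 9125 d
L = v × T = 0.02152 × 9125 = 196.4 m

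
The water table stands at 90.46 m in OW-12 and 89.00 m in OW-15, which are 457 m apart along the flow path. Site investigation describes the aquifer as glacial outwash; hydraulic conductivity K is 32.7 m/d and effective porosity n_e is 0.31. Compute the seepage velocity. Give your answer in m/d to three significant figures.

Hydraulic gradient i = (90.46 − 89.00) / 457 = 1.46 / 457 = 0.003195
Specific discharge q = 32.7 × 0.003195 = 0.1045 m/d
Average linear velocity = 0.1045 / 0.31 = 0.3370 m/d

0.337 m/d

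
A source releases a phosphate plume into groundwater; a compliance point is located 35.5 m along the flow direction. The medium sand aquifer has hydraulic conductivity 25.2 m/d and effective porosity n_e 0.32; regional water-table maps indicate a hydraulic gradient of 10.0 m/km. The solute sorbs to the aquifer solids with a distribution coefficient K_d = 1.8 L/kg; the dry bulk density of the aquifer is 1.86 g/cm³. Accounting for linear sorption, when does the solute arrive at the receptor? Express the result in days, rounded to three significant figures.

q = Ki = 25.2 × 0.010 = 0.2520 m/d
Seepage velocity v = q / n = 0.2520 / 0.32 = 0.7875 m/d
Retardation R = 1 + ρ_b·K_d/n = 1 + 1.86×1.8/0.32 = 11.46
Contaminant velocity v_c = v/R = 0.7875/11.46 = 0.06870 m/d
t = L/v_c = 35.5/0.06870 = 516.7 d

517 days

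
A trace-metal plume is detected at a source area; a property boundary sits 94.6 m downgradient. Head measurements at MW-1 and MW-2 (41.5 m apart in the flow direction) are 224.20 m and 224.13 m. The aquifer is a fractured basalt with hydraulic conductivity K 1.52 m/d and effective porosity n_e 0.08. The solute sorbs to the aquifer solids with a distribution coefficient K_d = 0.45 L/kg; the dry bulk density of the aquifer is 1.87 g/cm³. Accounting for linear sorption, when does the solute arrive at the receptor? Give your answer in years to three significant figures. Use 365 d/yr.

93.2 years

Hydraulic gradient i = (224.20 − 224.13) / 41.5 = 0.07 / 41.5 = 0.001687
Specific discharge q = 1.52 × 0.001687 = 0.002564 m/d
v_s = q/n_e = 0.002564/0.08 = 0.03205 m/d
Retardation R = 1 + ρ_b·K_d/n = 1 + 1.87×0.45/0.08 = 11.52
Contaminant velocity v_c = v/R = 0.03205/11.52 = 0.002782 m/d
t = L/v_c = 94.6/0.002782 = 34000 d
   = 34000/365 = 93.2 yr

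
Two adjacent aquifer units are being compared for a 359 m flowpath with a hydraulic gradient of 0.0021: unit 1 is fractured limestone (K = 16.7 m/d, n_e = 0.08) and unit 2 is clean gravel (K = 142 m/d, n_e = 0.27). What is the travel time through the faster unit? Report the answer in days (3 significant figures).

325 days

Unit 1 (fractured limestone): v = 16.7×0.0021/0.08 = 0.4384 m/d, t = 359/0.4384 = 818.9 d
Unit 2 (clean gravel): v = 142×0.0021/0.27 = 1.104 m/d, t = 359/1.104 = 325.1 d
Faster unit: t = 325 d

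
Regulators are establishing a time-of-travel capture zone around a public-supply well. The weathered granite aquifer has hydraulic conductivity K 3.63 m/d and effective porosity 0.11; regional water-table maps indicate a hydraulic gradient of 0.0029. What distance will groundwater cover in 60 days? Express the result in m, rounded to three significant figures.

Specific discharge q = 3.63 × 0.0029 = 0.01053 m/d
v = Ki/n = 3.63·0.0029/0.11 = 0.09570 m/d
L = v × T = 0.09570 × 60 = 5.742 m

5.74 m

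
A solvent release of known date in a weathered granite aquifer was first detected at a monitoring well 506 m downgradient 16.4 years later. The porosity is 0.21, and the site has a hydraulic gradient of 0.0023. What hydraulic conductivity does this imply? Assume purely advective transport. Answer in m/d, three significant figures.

7.72 m/d

t = 16.4 years = 5986 d
v = L / t = 506 / 5986 = 0.08453 m/d
K = v · n / i = 0.08453 × 0.21 / 0.0023 = 7.72 m/d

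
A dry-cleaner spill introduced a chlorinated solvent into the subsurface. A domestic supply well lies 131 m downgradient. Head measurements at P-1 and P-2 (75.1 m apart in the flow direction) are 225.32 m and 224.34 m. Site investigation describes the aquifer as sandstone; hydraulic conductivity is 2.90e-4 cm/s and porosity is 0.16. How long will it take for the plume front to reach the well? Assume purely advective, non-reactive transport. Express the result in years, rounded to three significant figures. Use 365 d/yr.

Hydraulic gradient i = (225.32 − 224.34) / 75.1 = 0.98 / 75.1 = 0.01305
K = 2.90e-4 cm/s × 864 = 0.2506 m/d
q = Ki = 0.2506 × 0.01305 = 0.003270 m/d
v = Ki/n = 0.2506·0.01305/0.16 = 0.02044 m/d
t = L / v = 131 / 0.02044 = 6411 d
   = 6411 / 365 = 17.6 yr

17.6 years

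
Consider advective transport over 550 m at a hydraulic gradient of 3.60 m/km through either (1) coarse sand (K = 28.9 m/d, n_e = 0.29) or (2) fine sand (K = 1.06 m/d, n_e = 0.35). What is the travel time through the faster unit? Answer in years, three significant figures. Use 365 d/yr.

4.20 years

Unit 1 (coarse sand): v = 28.9×0.0036/0.29 = 0.3588 m/d, t = 550/0.3588 = 1533 d
Unit 2 (fine sand): v = 1.06×0.0036/0.35 = 0.01090 m/d, t = 550/0.01090 = 50450 d
Faster: 1533 d / 365 = 4.20 yr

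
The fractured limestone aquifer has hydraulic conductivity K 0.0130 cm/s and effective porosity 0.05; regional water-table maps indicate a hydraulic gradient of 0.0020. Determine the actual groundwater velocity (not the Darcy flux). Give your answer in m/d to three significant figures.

K = 0.0130 cm/s × 864 = 11.23 m/d
Darcy flux q = K·i = 11.23 × 0.0020 = 0.02246 m/d
Seepage velocity v = q / n = 0.02246 / 0.05 = 0.4493 m/d

0.449 m/d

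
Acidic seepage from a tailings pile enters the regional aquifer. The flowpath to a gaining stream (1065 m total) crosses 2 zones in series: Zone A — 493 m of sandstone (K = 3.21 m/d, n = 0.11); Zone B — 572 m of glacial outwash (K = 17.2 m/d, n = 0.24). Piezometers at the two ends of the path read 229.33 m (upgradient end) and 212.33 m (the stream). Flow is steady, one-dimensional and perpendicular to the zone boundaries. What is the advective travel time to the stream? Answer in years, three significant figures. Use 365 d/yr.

5.77 years

Total head drop ΔH = 229.33 − 212.33 = 17.00 m
Steady 1-D flow in series ⇒ the Darcy flux q is identical in every zone and the zone head losses add (resistances L/K in series).
Σ(L/K) = 493/3.21 + 572/17.2 = 153.6 + 33.26 = 186.8 d
q = ΔH / Σ(L/K) = 17.00 / 186.8 = 0.09099 m/d (same in every zone)
Zone A: v = q/n = 0.09099/0.11 = 0.8272 m/d → t_A = 493/0.8272 = 596.0 d
Zone B: v = q/n = 0.09099/0.24 = 0.3791 m/d → t_B = 572/0.3791 = 1509 d
Total t = 596.0 + 1509 = 2105 d
   = 2105 / 365 = 5.77 yr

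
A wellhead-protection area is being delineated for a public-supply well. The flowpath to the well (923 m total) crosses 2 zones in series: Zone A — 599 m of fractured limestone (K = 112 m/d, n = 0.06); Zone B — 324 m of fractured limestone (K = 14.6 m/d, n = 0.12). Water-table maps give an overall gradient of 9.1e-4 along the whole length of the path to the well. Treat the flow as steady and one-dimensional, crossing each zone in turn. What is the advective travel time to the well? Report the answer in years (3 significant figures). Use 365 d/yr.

6.72 years

For zones in series the flux q is common to all zones; the equivalent conductivity is the harmonic (thickness-weighted) mean, K_eq = L_total / Σ(L_j/K_j).
Σ(L/K) = 599/112 + 324/14.6 = 5.348 + 22.19 = 27.54 d
K_eq = L_total / Σ(L/K) = 923 / 27.54 = 33.51 m/d
q = K_eq · i = 33.51 × 9.1e-4 = 0.03050 m/d (same in every zone)
Zone A: v = q/n = 0.03050/0.06 = 0.5083 m/d → t_A = 599/0.5083 = 1178 d
Zone B: v = q/n = 0.03050/0.12 = 0.2542 m/d → t_B = 324/0.2542 = 1275 d
Total t = 1178 + 1275 = 2453 d
   = 2453 / 365 = 6.72 yr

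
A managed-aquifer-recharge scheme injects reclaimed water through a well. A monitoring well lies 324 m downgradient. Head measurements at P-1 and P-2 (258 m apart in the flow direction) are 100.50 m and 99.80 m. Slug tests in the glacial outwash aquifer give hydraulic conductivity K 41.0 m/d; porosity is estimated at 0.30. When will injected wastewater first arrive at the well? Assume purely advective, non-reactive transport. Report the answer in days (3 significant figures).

874 days

Hydraulic gradient i = (100.50 − 99.80) / 258 = 0.70 / 258 = 0.002713
Specific discharge q = 41.0 × 0.002713 = 0.1112 m/d
v_s = q/n_e = 0.1112/0.30 = 0.3708 m/d
t = L / v = 324 / 0.3708 = 873.8 d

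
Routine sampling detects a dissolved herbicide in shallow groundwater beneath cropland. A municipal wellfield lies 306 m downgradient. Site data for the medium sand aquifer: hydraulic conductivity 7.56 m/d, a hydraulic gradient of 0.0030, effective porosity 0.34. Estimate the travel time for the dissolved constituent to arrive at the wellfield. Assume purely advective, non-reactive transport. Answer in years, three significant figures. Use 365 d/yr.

12.6 years

Specific discharge q = 7.56 × 0.0030 = 0.02268 m/d
v = Ki/n = 7.56·0.0030/0.34 = 0.06671 m/d
t = L / v = 306 / 0.06671 = 4587 d
   = 4587 / 365 = 12.6 yr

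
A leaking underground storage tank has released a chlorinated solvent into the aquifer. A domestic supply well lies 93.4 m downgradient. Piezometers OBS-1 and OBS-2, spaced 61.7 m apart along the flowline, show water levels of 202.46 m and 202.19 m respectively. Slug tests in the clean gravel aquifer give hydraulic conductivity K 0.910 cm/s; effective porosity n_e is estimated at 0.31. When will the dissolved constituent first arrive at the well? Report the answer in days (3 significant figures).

Hydraulic gradient i = (202.46 − 202.19) / 61.7 = 0.27 / 61.7 = 0.004376
K = 0.910 cm/s × 864 = 786.2 m/d
q = Ki = 786.2 × 0.004376 = 3.441 m/d
v = Ki/n = 786.2·0.004376/0.31 = 11.10 m/d
t = L / v = 93.4 / 11.10 = 8.415 d

8.42 days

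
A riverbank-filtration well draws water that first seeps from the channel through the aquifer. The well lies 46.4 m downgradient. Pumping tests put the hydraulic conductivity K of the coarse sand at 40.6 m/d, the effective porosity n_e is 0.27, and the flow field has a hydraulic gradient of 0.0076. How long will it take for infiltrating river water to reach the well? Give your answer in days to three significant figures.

40.6 days

Specific discharge q = 40.6 × 0.0076 = 0.3086 m/d
Seepage velocity v = q / n = 0.3086 / 0.27 = 1.143 m/d
t = L / v = 46.4 / 1.143 = 40.60 d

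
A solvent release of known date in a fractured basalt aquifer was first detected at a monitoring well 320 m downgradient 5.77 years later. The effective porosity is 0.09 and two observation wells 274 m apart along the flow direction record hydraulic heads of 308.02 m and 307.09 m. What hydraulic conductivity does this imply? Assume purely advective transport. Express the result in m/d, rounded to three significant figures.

4.03 m/d

Hydraulic gradient i = (308.02 − 307.09) / 274 = 0.93 / 274 = 0.003394
t = 5.77 years = 2106 d
v = L / t = 320 / 2106 = 0.1519 m/d
K = v · n / i = 0.1519 × 0.09 / 0.003394 = 4.03 m/d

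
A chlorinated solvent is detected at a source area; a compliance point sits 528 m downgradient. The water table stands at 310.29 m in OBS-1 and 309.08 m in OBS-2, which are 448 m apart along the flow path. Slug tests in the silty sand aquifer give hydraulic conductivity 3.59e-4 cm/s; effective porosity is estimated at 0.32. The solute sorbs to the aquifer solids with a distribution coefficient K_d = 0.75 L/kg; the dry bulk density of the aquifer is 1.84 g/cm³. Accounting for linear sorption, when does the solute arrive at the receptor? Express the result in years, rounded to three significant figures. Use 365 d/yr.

2940 years

Hydraulic gradient i = (310.29 − 309.08) / 448 = 1.21 / 448 = 0.002701
K = 3.59e-4 cm/s × 864 = 0.3102 m/d
Darcy flux q = K·i = 0.3102 × 0.002701 = 8.378e-4 m/d
v = Ki/n = 0.3102·0.002701/0.32 = 0.002618 m/d
Retardation R = 1 + ρ_b·K_d/n = 1 + 1.84×0.75/0.32 = 5.313
Contaminant velocity v_c = v/R = 0.002618/5.313 = 4.928e-4 m/d
t = L/v_c = 528/4.928e-4 = 1.071e6 d
   = 1.071e6/365 = 2940 yr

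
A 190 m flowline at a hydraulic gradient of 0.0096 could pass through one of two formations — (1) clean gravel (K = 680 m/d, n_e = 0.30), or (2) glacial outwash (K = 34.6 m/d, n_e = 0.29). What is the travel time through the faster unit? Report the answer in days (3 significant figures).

8.73 days

Unit 1 (clean gravel): v = 680×0.0096/0.30 = 21.76 m/d, t = 190/21.76 = 8.732 d
Unit 2 (glacial outwash): v = 34.6×0.0096/0.29 = 1.145 m/d, t = 190/1.145 = 165.9 d
Faster unit: t = 8.73 d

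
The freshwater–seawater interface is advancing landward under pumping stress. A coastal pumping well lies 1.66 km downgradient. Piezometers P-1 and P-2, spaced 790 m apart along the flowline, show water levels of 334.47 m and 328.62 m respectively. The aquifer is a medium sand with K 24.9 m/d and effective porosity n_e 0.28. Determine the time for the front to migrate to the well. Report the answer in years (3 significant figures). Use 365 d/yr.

Hydraulic gradient i = (334.47 − 328.62) / 790 = 5.85 / 790 = 0.007405
Specific discharge q = 24.9 × 0.007405 = 0.1844 m/d
Average linear velocity = 0.1844 / 0.28 = 0.6585 m/d
L = 1.66 km = 1660 m
t = L / v = 1660 / 0.6585 = 2521 d
   = 2521 / 365 = 6.91 yr

6.91 years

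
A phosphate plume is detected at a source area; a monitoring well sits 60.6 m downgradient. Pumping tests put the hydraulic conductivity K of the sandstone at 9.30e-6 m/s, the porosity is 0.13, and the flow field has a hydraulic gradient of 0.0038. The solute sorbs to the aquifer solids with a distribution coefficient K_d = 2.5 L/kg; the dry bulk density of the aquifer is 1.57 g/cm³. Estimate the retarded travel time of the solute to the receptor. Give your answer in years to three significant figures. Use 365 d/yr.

220 years

K = 9.30e-6 m/s × 86400 s/d = 0.8035 m/d
Darcy flux q = K·i = 0.8035 × 0.0038 = 0.003053 m/d
v_s = q/n_e = 0.003053/0.13 = 0.02349 m/d
Retardation R = 1 + ρ_b·K_d/n = 1 + 1.57×2.5/0.13 = 31.19
Contaminant velocity v_c = v/R = 0.02349/31.19 = 7.530e-4 m/d
t = L/v_c = 60.6/7.530e-4 = 80480 d
   = 80480/365 = 220 yr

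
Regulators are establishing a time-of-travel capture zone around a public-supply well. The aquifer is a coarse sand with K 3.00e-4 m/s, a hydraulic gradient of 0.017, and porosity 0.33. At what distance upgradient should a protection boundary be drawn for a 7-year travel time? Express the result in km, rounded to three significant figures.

K = 3.00e-4 m/s × 86400 s/d = 25.92 m/d
Specific discharge q = 25.92 × 0.017 = 0.4406 m/d
Average linear velocity = 0.4406 / 0.33 = 1.335 m/d
T = 7 yr × 365 = 2555 d
L = v × T = 1.335 × 2555 = 3412 m
   = 3.41 km

3.41 km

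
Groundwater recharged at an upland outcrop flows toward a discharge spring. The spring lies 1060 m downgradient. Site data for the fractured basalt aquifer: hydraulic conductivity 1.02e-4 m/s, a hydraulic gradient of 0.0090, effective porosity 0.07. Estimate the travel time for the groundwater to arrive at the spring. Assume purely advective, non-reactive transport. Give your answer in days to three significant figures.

K = 1.02e-4 m/s × 86400 s/d = 8.813 m/d
Specific discharge q = 8.813 × 0.0090 = 0.07932 m/d
v_s = q/n_e = 0.07932/0.07 = 1.133 m/d
t = L / v = 1060 / 1.133 = 935.5 d

936 days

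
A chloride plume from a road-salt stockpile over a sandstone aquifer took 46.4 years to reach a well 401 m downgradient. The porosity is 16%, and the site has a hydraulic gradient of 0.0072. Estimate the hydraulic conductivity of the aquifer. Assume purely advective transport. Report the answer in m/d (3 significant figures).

t = 46.4 years = 16940 d
v = L / t = 401 / 16940 = 0.02368 m/d
K = v · n / i = 0.02368 × 0.16 / 0.0072 = 0.526 m/d

0.526 m/d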